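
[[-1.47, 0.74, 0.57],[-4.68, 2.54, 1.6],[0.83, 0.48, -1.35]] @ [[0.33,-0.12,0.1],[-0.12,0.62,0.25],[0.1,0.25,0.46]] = [[-0.52, 0.78, 0.30], [-1.69, 2.54, 0.90], [0.08, -0.14, -0.42]]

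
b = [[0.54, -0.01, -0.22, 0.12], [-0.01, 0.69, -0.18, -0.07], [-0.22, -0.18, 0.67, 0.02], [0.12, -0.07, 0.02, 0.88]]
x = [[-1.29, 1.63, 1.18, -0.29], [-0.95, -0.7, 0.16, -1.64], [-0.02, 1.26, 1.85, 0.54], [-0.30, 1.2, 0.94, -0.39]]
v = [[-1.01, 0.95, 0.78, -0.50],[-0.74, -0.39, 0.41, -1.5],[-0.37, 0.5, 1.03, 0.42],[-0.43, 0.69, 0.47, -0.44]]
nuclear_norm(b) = 2.78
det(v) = -0.46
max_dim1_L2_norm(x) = 2.41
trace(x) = -0.53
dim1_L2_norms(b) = [0.6, 0.72, 0.73, 0.89]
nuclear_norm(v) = 4.78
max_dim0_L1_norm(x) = 4.79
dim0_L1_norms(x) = [2.56, 4.79, 4.13, 2.86]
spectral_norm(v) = 2.37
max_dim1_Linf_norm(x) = 1.85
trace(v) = -0.81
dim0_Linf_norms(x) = [1.29, 1.63, 1.85, 1.64]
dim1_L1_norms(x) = [4.39, 3.45, 3.67, 2.83]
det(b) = 0.17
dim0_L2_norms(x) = [1.63, 2.48, 2.39, 1.79]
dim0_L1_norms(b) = [0.89, 0.95, 1.09, 1.09]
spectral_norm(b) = 0.94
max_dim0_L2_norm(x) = 2.48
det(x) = -2.82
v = x @ b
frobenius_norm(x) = 4.22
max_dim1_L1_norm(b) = 1.09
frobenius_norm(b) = 1.48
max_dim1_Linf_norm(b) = 0.88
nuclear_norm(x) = 6.95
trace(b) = 2.78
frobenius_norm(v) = 2.93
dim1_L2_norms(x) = [2.41, 2.03, 2.3, 1.6]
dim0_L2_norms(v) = [1.37, 1.33, 1.43, 1.69]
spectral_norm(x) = 3.46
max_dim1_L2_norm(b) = 0.89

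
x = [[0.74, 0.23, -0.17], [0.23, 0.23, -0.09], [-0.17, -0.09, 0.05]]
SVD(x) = [[-0.91, 0.39, 0.15],[-0.36, -0.91, 0.23],[0.23, 0.15, 0.96]] @ diag([0.8727674110595316, 0.1451646297736729, 0.002067959166795715]) @ [[-0.91, -0.36, 0.23], [0.39, -0.91, 0.15], [0.15, 0.23, 0.96]]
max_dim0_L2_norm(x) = 0.79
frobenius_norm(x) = 0.88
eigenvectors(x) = [[0.91, 0.39, 0.15], [0.36, -0.91, 0.23], [-0.23, 0.15, 0.96]]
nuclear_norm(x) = 1.02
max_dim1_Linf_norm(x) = 0.74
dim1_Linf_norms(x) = [0.74, 0.23, 0.17]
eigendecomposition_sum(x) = [[0.72, 0.28, -0.18], [0.28, 0.11, -0.07], [-0.18, -0.07, 0.04]] + [[0.02, -0.05, 0.01],[-0.05, 0.12, -0.02],[0.01, -0.02, 0.00]] + [[0.00,0.00,0.00], [0.00,0.0,0.0], [0.0,0.0,0.0]]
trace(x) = 1.02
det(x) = 0.00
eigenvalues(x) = [0.87, 0.15, 0.0]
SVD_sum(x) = [[0.72, 0.28, -0.18],[0.28, 0.11, -0.07],[-0.18, -0.07, 0.04]] + [[0.02, -0.05, 0.01], [-0.05, 0.12, -0.02], [0.01, -0.02, 0.0]] + [[0.00, 0.00, 0.00], [0.00, 0.0, 0.0], [0.0, 0.0, 0.0]]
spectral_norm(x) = 0.87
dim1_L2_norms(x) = [0.79, 0.34, 0.2]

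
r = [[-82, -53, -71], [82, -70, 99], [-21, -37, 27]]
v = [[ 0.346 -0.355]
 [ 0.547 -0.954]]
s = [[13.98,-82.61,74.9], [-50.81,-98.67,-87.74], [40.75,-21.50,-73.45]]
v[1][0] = 0.547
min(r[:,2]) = -71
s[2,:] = [40.75, -21.5, -73.45]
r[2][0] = -21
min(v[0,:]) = -0.355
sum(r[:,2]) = 55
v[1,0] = 0.547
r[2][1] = -37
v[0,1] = -0.355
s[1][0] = -50.81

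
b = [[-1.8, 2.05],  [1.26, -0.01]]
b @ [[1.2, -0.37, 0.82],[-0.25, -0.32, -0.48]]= [[-2.67, 0.01, -2.46],[1.51, -0.46, 1.04]]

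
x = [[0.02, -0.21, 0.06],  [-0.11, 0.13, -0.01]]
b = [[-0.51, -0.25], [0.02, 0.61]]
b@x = [[0.02, 0.07, -0.03],  [-0.07, 0.08, -0.0]]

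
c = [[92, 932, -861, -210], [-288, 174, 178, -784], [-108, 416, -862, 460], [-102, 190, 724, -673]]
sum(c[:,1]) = 1712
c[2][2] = -862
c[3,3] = -673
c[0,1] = 932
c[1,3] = -784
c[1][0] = -288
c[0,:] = [92, 932, -861, -210]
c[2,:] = [-108, 416, -862, 460]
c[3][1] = 190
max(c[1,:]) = 178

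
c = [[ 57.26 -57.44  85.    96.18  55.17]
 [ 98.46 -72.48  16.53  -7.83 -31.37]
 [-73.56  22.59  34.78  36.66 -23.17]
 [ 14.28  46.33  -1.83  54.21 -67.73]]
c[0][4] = 55.17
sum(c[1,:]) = 3.3099999999999916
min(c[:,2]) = -1.83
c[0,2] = 85.0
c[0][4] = 55.17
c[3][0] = 14.28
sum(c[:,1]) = -61.000000000000014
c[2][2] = 34.78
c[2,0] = -73.56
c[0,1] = -57.44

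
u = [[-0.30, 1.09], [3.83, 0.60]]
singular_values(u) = [3.88, 1.12]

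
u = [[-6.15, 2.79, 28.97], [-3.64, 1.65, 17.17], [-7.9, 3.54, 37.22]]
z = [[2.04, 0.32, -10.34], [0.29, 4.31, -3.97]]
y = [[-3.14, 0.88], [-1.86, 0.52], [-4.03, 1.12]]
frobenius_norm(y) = 5.64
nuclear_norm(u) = 51.57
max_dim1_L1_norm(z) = 12.7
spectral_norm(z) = 11.42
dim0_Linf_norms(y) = [4.03, 1.12]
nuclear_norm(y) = 5.65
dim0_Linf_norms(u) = [7.9, 3.54, 37.22]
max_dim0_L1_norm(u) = 83.36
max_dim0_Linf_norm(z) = 10.34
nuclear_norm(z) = 15.31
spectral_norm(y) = 5.64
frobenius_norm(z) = 12.07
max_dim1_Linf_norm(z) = 10.34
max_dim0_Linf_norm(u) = 37.22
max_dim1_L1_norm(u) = 48.66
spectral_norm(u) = 51.54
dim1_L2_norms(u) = [29.75, 17.63, 38.21]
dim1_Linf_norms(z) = [10.34, 4.31]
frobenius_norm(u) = 51.54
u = y @ z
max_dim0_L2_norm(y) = 5.44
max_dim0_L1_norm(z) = 14.31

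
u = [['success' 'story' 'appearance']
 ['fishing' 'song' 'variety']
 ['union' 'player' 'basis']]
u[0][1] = 'story'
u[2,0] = 'union'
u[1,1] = 'song'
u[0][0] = 'success'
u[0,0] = 'success'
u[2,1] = 'player'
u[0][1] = 'story'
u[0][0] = 'success'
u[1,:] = ['fishing', 'song', 'variety']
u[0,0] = 'success'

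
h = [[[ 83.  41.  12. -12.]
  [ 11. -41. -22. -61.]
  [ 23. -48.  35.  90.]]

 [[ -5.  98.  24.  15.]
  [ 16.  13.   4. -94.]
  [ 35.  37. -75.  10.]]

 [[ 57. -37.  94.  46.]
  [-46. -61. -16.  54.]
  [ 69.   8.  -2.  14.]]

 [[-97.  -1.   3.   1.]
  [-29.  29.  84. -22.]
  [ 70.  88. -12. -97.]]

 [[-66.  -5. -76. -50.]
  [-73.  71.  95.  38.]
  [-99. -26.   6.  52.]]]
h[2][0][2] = 94.0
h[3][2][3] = -97.0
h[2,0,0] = 57.0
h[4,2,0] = -99.0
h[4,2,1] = -26.0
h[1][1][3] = -94.0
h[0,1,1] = -41.0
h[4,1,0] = -73.0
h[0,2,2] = 35.0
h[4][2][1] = -26.0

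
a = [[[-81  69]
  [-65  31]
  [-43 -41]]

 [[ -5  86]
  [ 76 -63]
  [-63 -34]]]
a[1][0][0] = -5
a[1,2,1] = -34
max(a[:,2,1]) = -34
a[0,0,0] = -81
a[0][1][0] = -65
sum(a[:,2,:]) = -181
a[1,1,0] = 76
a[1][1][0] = 76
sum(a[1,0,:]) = 81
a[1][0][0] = -5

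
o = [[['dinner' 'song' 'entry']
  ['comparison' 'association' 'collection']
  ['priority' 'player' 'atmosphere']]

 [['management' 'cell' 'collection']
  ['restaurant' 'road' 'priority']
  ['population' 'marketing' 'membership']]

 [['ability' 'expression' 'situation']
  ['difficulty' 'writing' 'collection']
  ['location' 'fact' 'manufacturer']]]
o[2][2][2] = 'manufacturer'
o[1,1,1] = 'road'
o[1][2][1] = 'marketing'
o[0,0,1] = 'song'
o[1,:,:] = [['management', 'cell', 'collection'], ['restaurant', 'road', 'priority'], ['population', 'marketing', 'membership']]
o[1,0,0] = 'management'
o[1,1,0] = 'restaurant'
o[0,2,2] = 'atmosphere'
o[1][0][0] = 'management'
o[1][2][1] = 'marketing'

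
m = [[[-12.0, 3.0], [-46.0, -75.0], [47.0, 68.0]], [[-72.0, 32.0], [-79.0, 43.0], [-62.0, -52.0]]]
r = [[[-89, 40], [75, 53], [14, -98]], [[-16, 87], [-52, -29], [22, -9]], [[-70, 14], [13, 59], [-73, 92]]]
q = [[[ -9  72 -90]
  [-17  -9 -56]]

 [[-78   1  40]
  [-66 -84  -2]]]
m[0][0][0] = -12.0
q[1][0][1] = 1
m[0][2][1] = 68.0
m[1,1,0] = -79.0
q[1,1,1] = -84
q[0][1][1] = -9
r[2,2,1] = 92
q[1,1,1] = -84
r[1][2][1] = -9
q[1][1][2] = -2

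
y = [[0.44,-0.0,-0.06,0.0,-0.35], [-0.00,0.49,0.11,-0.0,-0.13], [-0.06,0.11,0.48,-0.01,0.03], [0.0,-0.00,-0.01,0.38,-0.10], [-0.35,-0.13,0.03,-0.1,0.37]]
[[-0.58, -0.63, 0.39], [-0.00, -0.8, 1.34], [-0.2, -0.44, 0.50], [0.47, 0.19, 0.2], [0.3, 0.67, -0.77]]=y @ [[-2.09, -1.14, -0.46], [-0.11, -1.34, 2.11], [-0.58, -0.76, 0.61], [0.98, 0.62, 0.07], [-0.88, 0.49, -1.81]]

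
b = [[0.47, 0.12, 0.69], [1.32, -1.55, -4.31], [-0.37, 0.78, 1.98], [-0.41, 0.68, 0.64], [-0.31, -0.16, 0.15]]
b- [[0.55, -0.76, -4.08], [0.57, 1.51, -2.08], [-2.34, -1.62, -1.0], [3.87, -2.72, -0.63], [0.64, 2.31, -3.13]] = [[-0.08,0.88,4.77],[0.75,-3.06,-2.23],[1.97,2.40,2.98],[-4.28,3.40,1.27],[-0.95,-2.47,3.28]]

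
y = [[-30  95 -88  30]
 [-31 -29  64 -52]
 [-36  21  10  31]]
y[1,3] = -52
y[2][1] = 21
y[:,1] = [95, -29, 21]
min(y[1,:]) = -52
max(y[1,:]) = 64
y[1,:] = [-31, -29, 64, -52]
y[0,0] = -30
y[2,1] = 21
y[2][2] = 10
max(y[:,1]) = 95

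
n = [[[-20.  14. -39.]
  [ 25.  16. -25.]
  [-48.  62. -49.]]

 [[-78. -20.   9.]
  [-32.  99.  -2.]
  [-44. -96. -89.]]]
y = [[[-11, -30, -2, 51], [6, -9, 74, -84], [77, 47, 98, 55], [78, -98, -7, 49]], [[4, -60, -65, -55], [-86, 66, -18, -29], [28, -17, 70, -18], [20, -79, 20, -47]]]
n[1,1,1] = 99.0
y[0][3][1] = -98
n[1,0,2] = 9.0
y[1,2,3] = -18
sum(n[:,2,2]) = -138.0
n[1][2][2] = -89.0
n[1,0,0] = -78.0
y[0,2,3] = 55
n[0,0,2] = -39.0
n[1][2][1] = -96.0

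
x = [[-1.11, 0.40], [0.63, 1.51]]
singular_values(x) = [1.64, 1.18]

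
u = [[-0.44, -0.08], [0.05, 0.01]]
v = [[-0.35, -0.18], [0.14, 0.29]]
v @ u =[[0.14,  0.03], [-0.05,  -0.01]]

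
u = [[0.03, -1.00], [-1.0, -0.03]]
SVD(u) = [[-0.03, 1.0], [1.00, 0.03]] @ diag([1.0004498987955368, 1.0004498987955368]) @ [[-1.0,-0.00], [-0.00,-1.0]]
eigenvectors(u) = [[0.72, 0.70],[-0.70, 0.72]]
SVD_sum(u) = [[0.03, 0.0],  [-1.0, 0.00]] + [[0.0, -1.0], [0.0, -0.03]]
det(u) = -1.00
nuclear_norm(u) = 2.00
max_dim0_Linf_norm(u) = 1.0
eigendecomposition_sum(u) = [[0.52, -0.50], [-0.50, 0.49]] + [[-0.49, -0.5], [-0.50, -0.52]]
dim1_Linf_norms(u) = [1.0, 1.0]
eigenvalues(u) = [1.0, -1.0]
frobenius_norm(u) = 1.41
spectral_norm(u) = 1.00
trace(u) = 0.00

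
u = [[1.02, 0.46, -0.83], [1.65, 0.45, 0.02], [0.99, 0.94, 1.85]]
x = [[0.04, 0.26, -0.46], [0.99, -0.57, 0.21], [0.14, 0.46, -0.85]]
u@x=[[0.38, -0.38, 0.33],[0.51, 0.18, -0.68],[1.23, 0.57, -1.83]]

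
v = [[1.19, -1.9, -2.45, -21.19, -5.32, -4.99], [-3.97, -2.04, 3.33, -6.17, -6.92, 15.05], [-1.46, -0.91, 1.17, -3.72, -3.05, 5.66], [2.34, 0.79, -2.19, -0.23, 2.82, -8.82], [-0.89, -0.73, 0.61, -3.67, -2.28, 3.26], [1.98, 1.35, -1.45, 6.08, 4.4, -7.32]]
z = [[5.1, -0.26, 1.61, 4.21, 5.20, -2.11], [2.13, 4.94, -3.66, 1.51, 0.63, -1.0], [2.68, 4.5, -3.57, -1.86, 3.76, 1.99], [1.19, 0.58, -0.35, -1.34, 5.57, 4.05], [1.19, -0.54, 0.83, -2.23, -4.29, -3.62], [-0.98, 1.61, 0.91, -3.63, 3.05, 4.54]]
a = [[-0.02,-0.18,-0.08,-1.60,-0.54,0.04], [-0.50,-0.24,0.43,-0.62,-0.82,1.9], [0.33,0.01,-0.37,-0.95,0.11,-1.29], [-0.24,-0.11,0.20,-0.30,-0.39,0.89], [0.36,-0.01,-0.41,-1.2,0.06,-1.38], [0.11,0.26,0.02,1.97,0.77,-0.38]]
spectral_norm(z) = 12.55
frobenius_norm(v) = 34.08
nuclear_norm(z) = 35.33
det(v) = -0.00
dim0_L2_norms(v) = [5.43, 3.4, 5.07, 23.48, 10.86, 20.63]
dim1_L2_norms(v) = [22.65, 18.53, 7.71, 9.83, 5.57, 10.85]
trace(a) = -1.25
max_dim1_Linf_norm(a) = 1.97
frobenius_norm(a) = 4.51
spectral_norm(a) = 3.23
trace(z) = 5.38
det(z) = 733.35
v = z @ a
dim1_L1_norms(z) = [18.49, 13.87, 18.36, 13.08, 12.7, 14.72]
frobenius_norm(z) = 17.97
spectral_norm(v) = 26.71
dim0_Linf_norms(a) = [0.5, 0.26, 0.43, 1.97, 0.82, 1.9]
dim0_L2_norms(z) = [6.44, 6.92, 5.51, 6.59, 10.02, 7.72]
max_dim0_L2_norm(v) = 23.48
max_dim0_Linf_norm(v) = 21.19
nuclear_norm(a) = 6.40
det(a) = 0.00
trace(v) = -9.51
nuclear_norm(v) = 47.99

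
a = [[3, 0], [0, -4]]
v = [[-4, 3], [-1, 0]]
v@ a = [[-12, -12], [-3, 0]]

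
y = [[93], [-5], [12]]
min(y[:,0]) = -5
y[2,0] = 12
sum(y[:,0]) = 100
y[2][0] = 12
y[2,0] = 12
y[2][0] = 12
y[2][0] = 12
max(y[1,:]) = -5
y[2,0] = 12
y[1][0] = -5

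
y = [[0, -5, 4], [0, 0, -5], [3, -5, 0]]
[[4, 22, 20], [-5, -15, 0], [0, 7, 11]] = y@ [[0, -1, -3], [0, -2, -4], [1, 3, 0]]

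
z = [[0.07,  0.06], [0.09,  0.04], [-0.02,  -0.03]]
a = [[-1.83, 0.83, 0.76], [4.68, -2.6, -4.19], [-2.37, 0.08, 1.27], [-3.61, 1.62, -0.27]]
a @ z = [[-0.07, -0.10],[0.18, 0.3],[-0.18, -0.18],[-0.10, -0.14]]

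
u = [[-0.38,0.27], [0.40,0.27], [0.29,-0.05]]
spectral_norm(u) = 0.62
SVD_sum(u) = [[-0.39, 0.01], [0.39, -0.01], [0.29, -0.01]] + [[0.01,0.26], [0.01,0.28], [-0.00,-0.04]]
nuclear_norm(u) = 1.01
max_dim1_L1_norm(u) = 0.67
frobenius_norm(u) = 0.73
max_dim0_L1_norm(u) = 1.07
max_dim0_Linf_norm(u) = 0.4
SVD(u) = [[-0.63, -0.66], [0.62, -0.74], [0.47, 0.10]] @ diag([0.6235737814945959, 0.38465015147862613]) @ [[1.0, -0.04], [-0.04, -1.00]]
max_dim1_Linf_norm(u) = 0.4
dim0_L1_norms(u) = [1.07, 0.59]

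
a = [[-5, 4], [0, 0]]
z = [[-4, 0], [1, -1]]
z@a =[[20, -16], [-5, 4]]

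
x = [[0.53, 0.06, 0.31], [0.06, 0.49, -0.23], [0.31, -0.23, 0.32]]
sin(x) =[[0.48, 0.07, 0.28], [0.07, 0.46, -0.21], [0.28, -0.21, 0.29]]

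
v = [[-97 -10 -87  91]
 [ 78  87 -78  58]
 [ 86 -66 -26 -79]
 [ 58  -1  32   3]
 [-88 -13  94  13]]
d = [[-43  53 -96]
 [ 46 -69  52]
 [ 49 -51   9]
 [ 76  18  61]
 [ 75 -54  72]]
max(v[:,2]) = 94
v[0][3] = 91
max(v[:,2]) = 94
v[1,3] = 58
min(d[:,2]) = -96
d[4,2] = 72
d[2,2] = 9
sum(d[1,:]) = 29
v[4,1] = -13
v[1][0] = 78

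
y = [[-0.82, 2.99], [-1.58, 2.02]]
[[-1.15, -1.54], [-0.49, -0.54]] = y @[[-0.28, -0.49], [-0.46, -0.65]]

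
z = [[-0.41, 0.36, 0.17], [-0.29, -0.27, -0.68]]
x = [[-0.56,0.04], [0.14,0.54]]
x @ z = [[0.22,  -0.21,  -0.12], [-0.21,  -0.1,  -0.34]]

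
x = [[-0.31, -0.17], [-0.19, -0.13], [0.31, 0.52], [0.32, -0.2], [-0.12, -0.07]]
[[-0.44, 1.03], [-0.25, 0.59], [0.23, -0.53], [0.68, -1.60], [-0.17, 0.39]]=x@ [[1.75, -4.10], [-0.61, 1.42]]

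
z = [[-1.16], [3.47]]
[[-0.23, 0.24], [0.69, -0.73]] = z @ [[0.20, -0.21]]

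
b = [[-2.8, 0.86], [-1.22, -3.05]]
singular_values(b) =[3.32, 2.89]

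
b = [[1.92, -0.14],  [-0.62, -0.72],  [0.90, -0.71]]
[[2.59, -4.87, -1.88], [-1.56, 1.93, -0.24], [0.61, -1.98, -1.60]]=b@[[1.42,  -2.57,  -0.9], [0.94,  -0.47,  1.11]]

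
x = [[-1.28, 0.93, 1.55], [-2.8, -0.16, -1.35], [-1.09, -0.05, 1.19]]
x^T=[[-1.28,-2.80,-1.09], [0.93,-0.16,-0.05], [1.55,-1.35,1.19]]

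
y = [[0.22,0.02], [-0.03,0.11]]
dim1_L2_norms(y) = [0.22, 0.11]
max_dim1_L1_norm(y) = 0.24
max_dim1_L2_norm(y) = 0.22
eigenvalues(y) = [0.21, 0.12]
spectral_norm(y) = 0.22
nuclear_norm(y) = 0.33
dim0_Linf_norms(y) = [0.22, 0.11]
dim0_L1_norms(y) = [0.25, 0.13]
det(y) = 0.02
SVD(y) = [[-0.99, 0.12], [0.12, 0.99]] @ diag([0.22210999776872267, 0.11165638759685005]) @ [[-1.00, -0.03], [-0.03, 1.00]]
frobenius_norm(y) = 0.25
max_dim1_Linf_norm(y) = 0.22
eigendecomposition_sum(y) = [[0.23, 0.04], [-0.07, -0.01]] + [[-0.01, -0.02], [0.04, 0.12]]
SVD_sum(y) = [[0.22, 0.01],[-0.03, -0.0]] + [[-0.00, 0.01], [-0.0, 0.11]]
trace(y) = 0.33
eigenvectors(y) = [[0.96,-0.19], [-0.28,0.98]]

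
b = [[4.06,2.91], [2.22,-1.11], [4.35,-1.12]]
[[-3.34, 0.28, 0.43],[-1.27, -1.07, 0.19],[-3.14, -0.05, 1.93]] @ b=[[-11.07, -10.51], [-6.71, -2.72], [-4.46, -11.24]]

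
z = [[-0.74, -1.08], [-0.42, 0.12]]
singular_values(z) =[1.32, 0.41]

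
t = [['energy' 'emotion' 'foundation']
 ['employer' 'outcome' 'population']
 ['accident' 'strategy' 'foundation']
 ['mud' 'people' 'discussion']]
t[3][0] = 'mud'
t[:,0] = ['energy', 'employer', 'accident', 'mud']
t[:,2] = ['foundation', 'population', 'foundation', 'discussion']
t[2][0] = 'accident'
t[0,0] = 'energy'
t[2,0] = 'accident'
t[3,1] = 'people'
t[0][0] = 'energy'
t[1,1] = 'outcome'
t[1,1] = 'outcome'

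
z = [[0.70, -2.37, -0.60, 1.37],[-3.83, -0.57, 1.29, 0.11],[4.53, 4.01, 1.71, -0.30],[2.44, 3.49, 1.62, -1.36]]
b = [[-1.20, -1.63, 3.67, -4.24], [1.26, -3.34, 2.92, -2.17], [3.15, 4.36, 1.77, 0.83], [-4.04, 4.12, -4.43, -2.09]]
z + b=[[-0.5,-4.0,3.07,-2.87], [-2.57,-3.91,4.21,-2.06], [7.68,8.37,3.48,0.53], [-1.6,7.61,-2.81,-3.45]]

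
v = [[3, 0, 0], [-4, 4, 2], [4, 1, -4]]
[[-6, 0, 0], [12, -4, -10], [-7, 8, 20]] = v@[[-2, 0, 0], [1, 0, 0], [0, -2, -5]]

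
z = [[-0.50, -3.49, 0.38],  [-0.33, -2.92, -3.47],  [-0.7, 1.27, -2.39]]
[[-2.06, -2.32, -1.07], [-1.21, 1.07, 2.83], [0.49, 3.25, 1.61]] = z@[[0.6,-0.66,1.07], [0.49,0.67,0.05], [-0.12,-0.81,-0.96]]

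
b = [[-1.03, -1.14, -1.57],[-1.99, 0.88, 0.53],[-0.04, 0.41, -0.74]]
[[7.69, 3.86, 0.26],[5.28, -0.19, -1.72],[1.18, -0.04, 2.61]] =b @ [[-3.56, -0.81, 1.14], [-0.91, -1.58, 2.09], [-1.90, -0.78, -2.43]]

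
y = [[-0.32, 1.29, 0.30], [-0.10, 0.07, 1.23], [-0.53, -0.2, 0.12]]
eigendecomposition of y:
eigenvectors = [[-0.83+0.00j, (0.68+0j), 0.68-0.00j], [(0.42+0j), 0.40+0.42j, 0.40-0.42j], [(-0.37+0j), (-0.18+0.41j), (-0.18-0.41j)]]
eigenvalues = [(-0.83+0j), (0.35+0.97j), (0.35-0.97j)]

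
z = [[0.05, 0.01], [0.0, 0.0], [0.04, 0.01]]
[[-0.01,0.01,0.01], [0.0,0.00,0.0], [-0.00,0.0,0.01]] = z@[[-0.16, 0.11, 0.18], [0.22, -0.01, -0.06]]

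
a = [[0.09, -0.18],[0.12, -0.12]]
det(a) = 0.011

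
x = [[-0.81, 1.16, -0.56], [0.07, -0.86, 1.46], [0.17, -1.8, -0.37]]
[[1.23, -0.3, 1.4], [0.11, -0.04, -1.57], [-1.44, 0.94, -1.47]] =x@[[-0.98, -0.1, -0.04],[0.61, -0.47, 0.92],[0.48, -0.3, -0.53]]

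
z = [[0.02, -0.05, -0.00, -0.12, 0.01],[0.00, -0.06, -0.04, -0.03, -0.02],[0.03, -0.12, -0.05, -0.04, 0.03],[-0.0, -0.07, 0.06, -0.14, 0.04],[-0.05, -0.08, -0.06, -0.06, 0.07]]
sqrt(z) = [[0.14, 0.08, 0.15, -0.30, 0.05],[-0.06, 0.07, 0.13, -0.31, -0.02],[0.06, -0.27, 0.25, -0.40, 0.1],[-0.0, 0.08, 0.24, -0.07, 0.08],[-0.13, -0.05, 0.09, -0.35, 0.31]]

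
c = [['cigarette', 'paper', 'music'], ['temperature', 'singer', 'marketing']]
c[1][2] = 'marketing'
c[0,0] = 'cigarette'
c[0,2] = 'music'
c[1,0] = 'temperature'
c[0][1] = 'paper'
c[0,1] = 'paper'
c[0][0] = 'cigarette'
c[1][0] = 'temperature'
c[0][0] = 'cigarette'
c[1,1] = 'singer'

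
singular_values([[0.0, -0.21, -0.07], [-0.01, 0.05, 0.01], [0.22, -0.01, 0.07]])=[0.23, 0.22, 0.0]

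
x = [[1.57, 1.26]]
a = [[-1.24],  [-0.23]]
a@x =[[-1.95,-1.56],  [-0.36,-0.29]]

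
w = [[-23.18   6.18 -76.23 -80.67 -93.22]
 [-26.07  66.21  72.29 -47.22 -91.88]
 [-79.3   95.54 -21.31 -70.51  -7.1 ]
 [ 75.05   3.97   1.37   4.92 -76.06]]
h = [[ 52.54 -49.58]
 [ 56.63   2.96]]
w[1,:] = [-26.07, 66.21, 72.29, -47.22, -91.88]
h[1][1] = 2.96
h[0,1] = -49.58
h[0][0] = 52.54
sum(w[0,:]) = -267.12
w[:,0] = [-23.18, -26.07, -79.3, 75.05]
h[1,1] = 2.96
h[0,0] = 52.54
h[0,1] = -49.58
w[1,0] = -26.07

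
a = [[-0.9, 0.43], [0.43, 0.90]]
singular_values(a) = [1.0, 1.0]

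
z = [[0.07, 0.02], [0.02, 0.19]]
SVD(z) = [[0.16, 0.99], [0.99, -0.16]] @ diag([0.1932455532033676, 0.06675444679663242]) @ [[0.16, 0.99],[0.99, -0.16]]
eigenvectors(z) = [[-0.99, -0.16], [0.16, -0.99]]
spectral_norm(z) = 0.19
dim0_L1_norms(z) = [0.09, 0.21]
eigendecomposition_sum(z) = [[0.07, -0.01], [-0.01, 0.00]] + [[0.00, 0.03], [0.03, 0.19]]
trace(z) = 0.26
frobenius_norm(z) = 0.20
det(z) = 0.01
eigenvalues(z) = [0.07, 0.19]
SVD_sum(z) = [[0.00, 0.03], [0.03, 0.19]] + [[0.07,-0.01], [-0.01,0.00]]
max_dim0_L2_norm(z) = 0.19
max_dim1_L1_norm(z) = 0.21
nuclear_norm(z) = 0.26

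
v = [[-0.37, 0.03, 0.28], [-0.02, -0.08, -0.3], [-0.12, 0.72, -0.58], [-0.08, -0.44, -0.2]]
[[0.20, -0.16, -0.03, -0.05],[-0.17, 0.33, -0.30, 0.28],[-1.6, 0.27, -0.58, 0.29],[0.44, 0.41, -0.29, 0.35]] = v @ [[0.07, -0.32, 0.79, -0.5], [-1.44, -0.45, 0.09, -0.34], [0.95, -0.95, 0.94, -0.82]]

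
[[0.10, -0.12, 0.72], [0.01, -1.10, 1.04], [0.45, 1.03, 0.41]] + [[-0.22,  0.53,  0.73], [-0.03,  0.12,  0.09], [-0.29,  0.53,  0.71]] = [[-0.12,0.41,1.45], [-0.02,-0.98,1.13], [0.16,1.56,1.12]]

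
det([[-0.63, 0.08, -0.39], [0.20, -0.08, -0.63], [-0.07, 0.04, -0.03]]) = -0.014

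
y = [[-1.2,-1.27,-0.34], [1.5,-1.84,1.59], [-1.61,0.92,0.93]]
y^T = [[-1.2,  1.50,  -1.61], [-1.27,  -1.84,  0.92], [-0.34,  1.59,  0.93]]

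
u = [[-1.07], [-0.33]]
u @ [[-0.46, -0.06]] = [[0.49, 0.06], [0.15, 0.02]]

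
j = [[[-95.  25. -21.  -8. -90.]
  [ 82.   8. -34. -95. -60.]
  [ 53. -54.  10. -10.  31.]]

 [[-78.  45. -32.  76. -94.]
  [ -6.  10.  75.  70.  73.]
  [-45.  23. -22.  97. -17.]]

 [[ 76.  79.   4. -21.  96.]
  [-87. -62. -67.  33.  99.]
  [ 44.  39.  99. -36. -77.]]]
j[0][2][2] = 10.0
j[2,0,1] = 79.0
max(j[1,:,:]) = 97.0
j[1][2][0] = -45.0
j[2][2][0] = 44.0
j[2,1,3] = 33.0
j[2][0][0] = 76.0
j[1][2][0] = -45.0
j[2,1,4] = 99.0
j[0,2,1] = -54.0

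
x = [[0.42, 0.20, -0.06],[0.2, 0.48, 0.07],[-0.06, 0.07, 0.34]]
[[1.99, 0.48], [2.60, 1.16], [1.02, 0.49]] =x @[[3.46, 0.28], [3.55, 2.14], [2.88, 1.04]]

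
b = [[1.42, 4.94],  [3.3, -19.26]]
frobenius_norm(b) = 20.21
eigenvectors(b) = [[0.99, -0.22], [0.15, 0.97]]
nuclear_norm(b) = 22.26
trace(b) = -17.84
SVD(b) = [[-0.23,0.97], [0.97,0.23]] @ diag([20.08819977272405, 2.172977195262166]) @ [[0.14, -0.99], [0.99, 0.14]]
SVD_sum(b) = [[-0.67, 4.64], [2.8, -19.33]] + [[2.09, 0.30], [0.50, 0.07]]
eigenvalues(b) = [2.18, -20.02]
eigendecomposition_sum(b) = [[2.11,0.49], [0.32,0.07]] + [[-0.69, 4.45], [2.98, -19.33]]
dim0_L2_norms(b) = [3.59, 19.88]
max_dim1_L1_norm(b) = 22.56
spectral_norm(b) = 20.09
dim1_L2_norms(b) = [5.14, 19.54]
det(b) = -43.65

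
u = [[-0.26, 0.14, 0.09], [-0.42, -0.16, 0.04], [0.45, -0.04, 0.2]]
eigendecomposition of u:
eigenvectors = [[-0.15+0.00j, -0.15+0.41j, (-0.15-0.41j)], [(0.06+0j), (-0.82+0j), (-0.82-0j)], [-0.99+0.00j, 0.23-0.30j, 0.23+0.30j]]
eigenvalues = [(0.27+0j), (-0.25+0.23j), (-0.25-0.23j)]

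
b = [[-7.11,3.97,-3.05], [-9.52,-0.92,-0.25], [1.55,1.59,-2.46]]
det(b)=-71.612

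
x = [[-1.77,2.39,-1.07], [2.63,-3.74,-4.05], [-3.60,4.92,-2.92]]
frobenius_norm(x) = 9.64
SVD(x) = [[-0.37, -0.17, -0.91], [0.53, -0.85, -0.05], [-0.76, -0.50, 0.41]] @ diag([8.188930051775584, 5.092221661303266, 0.020078826671704585]) @ [[0.59,-0.81,0.06], [-0.02,0.06,1.0], [0.81,0.59,-0.01]]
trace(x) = -8.43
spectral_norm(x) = 8.19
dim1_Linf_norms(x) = [2.39, 4.05, 4.92]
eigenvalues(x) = [(-0.03+0j), (-4.2+3.82j), (-4.2-3.82j)]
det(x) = -0.84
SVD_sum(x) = [[-1.78, 2.45, -0.18],[2.53, -3.49, 0.26],[-3.67, 5.06, -0.38]] + [[0.02, -0.05, -0.89], [0.1, -0.25, -4.31], [0.06, -0.15, -2.54]] + [[-0.01, -0.01, 0.00], [-0.00, -0.00, 0.00], [0.01, 0.0, -0.00]]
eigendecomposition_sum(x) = [[-0.02+0.00j, -0.00-0.00j, 0.01-0.00j], [(-0.02+0j), -0.00-0.00j, 0.01-0.00j], [0.00-0.00j, 0j, (-0+0j)]] + [[-0.87-0.78j, (1.2+1.1j), (-0.54+1.2j)],[(1.32-1.47j), -1.87+2.01j, (-2.03-0.93j)],[-1.80-1.92j, 2.46+2.71j, -1.46+2.59j]] + [[(-0.87+0.78j), 1.20-1.10j, -0.54-1.20j], [1.32+1.47j, -1.87-2.01j, -2.03+0.93j], [(-1.8+1.92j), 2.46-2.71j, -1.46-2.59j]]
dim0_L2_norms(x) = [4.8, 6.63, 5.11]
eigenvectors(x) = [[-0.81+0.00j, (-0.33+0.03j), (-0.33-0.03j)], [-0.59+0.00j, -0.05-0.56j, -0.05+0.56j], [(0.01+0j), (-0.75+0j), (-0.75-0j)]]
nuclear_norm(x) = 13.30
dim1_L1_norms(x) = [5.23, 10.42, 11.44]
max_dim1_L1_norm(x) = 11.44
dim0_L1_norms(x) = [8.0, 11.05, 8.04]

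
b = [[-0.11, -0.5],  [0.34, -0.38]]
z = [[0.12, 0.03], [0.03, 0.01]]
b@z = [[-0.03,-0.01], [0.03,0.01]]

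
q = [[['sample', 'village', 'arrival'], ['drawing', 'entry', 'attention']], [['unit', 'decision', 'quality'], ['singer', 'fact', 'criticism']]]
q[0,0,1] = 'village'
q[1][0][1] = 'decision'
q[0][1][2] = 'attention'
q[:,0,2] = ['arrival', 'quality']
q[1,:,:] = [['unit', 'decision', 'quality'], ['singer', 'fact', 'criticism']]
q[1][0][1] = 'decision'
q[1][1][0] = 'singer'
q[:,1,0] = ['drawing', 'singer']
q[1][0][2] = 'quality'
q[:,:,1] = [['village', 'entry'], ['decision', 'fact']]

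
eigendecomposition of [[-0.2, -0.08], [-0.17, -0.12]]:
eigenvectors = [[-0.69, 0.44], [-0.72, -0.90]]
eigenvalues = [-0.28, -0.04]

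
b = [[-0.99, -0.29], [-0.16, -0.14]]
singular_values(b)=[1.05, 0.09]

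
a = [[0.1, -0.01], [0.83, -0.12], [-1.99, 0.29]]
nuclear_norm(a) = 2.19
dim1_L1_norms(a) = [0.11, 0.95, 2.28]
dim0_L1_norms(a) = [2.92, 0.42]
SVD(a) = [[-0.05, 0.98], [-0.38, 0.16], [0.92, 0.11]] @ diag([2.181187510918045, 0.004587179432418456]) @ [[-0.99, 0.14], [0.14, 0.99]]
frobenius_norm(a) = 2.18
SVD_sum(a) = [[0.1, -0.01],[0.83, -0.12],[-1.99, 0.29]] + [[0.0, 0.0], [0.00, 0.0], [0.0, 0.0]]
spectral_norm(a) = 2.18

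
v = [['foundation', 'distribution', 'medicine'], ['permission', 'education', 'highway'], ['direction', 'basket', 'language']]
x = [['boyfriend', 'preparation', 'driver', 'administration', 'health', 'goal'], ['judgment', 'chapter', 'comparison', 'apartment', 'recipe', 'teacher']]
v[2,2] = 'language'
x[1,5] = 'teacher'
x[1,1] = 'chapter'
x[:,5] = ['goal', 'teacher']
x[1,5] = 'teacher'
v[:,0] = ['foundation', 'permission', 'direction']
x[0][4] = 'health'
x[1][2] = 'comparison'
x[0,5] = 'goal'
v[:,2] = ['medicine', 'highway', 'language']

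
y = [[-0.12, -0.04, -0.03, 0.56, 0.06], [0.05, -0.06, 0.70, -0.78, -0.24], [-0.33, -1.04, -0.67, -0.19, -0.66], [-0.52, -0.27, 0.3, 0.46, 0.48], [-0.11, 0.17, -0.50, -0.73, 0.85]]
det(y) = -0.004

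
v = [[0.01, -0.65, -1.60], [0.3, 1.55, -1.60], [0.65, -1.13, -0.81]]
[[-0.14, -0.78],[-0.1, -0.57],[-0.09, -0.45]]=v @ [[0.0, 0.02], [0.02, 0.09], [0.08, 0.45]]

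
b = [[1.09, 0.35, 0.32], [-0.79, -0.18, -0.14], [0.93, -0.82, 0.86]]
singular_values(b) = [1.85, 0.97, 0.09]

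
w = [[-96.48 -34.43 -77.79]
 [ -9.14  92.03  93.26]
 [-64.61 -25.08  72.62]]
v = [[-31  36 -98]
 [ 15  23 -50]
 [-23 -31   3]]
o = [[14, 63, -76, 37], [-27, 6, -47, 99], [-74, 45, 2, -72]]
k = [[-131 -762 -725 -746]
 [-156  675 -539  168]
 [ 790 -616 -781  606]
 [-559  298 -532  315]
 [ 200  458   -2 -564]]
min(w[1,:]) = -9.14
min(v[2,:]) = -31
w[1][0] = -9.14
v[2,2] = 3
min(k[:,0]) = -559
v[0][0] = -31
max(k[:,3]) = 606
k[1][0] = -156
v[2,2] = 3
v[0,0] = -31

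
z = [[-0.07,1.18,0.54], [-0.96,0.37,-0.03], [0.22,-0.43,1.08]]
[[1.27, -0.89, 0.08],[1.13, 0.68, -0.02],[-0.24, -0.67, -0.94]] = z@[[-0.84,-0.89,0.21], [0.89,-0.51,0.42], [0.30,-0.64,-0.75]]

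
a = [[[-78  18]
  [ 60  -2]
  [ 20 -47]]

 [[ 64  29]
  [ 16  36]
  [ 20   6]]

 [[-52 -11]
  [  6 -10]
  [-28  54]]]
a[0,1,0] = 60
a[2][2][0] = -28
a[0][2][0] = 20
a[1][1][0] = 16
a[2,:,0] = [-52, 6, -28]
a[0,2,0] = 20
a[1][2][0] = 20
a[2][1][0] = 6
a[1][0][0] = 64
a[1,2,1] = 6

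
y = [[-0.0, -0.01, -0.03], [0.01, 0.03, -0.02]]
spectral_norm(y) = 0.04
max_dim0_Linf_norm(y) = 0.03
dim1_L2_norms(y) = [0.03, 0.04]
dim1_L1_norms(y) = [0.04, 0.06]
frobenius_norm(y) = 0.05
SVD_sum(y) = [[0.00, 0.01, -0.02], [0.01, 0.02, -0.03]] + [[-0.0, -0.02, -0.01], [0.00, 0.01, 0.01]]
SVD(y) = [[0.47, 0.88], [0.88, -0.47]] @ diag([0.03950386218518893, 0.02897317504957993]) @ [[0.22, 0.55, -0.80], [-0.16, -0.79, -0.59]]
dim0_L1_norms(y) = [0.01, 0.04, 0.05]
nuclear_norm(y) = 0.07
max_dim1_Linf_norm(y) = 0.03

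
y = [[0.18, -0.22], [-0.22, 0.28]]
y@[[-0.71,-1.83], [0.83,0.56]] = [[-0.31, -0.45],  [0.39, 0.56]]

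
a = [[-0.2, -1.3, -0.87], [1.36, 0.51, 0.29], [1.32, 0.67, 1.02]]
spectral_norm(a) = 2.56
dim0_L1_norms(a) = [2.88, 2.48, 2.18]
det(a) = 1.03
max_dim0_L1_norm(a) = 2.88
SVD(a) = [[-0.5,-0.83,0.26], [0.52,-0.53,-0.67], [0.69,-0.2,0.70]] @ diag([2.556371475112224, 1.1163407046781506, 0.36214404911752796]) @ [[0.67,0.54,0.5],[-0.73,0.6,0.33],[-0.13,-0.59,0.8]]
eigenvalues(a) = [(0.46+1.53j), (0.46-1.53j), (0.4+0j)]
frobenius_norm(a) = 2.81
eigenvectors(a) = [[-0.66+0.00j, (-0.66-0j), (-0.14+0j)], [(0.09+0.51j), (0.09-0.51j), (-0.5+0j)], [0.37+0.40j, (0.37-0.4j), (0.85+0j)]]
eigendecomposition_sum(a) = [[-0.09+0.91j, -0.67+0.12j, (-0.41+0.23j)], [(0.72-0.06j), (0.19+0.5j), 0.23+0.29j], [(0.59-0.45j), (0.45+0.33j), (0.36+0.12j)]] + [[-0.09-0.91j, -0.67-0.12j, (-0.41-0.23j)], [0.72+0.06j, 0.19-0.50j, 0.23-0.29j], [0.59+0.45j, (0.45-0.33j), (0.36-0.12j)]] + [[(-0.02+0j),0.04-0.00j,-0.05+0.00j], [-0.08+0.00j,0.13-0.00j,(-0.17+0j)], [0.13-0.00j,-0.22+0.00j,(0.29-0j)]]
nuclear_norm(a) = 4.03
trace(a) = 1.33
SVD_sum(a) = [[-0.86, -0.69, -0.64], [0.90, 0.72, 0.68], [1.19, 0.95, 0.89]] + [[0.67, -0.56, -0.3],[0.43, -0.35, -0.19],[0.16, -0.13, -0.07]] + [[-0.01,-0.05,0.07],[0.03,0.14,-0.19],[-0.03,-0.15,0.20]]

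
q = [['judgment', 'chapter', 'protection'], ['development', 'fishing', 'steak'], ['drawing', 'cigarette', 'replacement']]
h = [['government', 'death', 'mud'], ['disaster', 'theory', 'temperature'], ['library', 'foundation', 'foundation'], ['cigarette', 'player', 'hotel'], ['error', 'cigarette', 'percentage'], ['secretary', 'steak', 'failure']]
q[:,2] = ['protection', 'steak', 'replacement']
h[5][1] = 'steak'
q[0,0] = 'judgment'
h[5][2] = 'failure'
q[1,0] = 'development'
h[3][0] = 'cigarette'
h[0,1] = 'death'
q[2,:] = ['drawing', 'cigarette', 'replacement']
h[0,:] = ['government', 'death', 'mud']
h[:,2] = ['mud', 'temperature', 'foundation', 'hotel', 'percentage', 'failure']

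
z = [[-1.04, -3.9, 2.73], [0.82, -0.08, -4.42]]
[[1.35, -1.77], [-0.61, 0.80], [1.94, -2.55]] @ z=[[-2.86, -5.12, 11.51], [1.29, 2.32, -5.20], [-4.11, -7.36, 16.57]]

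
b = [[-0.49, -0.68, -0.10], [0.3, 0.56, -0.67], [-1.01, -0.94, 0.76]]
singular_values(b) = [1.92, 0.57, 0.21]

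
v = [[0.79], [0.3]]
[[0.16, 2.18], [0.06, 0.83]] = v @ [[0.2,  2.76]]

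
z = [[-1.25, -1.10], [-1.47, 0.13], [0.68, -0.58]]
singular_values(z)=[2.1, 1.16]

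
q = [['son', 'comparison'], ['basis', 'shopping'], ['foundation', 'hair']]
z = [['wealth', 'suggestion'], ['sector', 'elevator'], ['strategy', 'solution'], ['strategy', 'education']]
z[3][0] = 'strategy'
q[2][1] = 'hair'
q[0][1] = 'comparison'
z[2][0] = 'strategy'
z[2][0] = 'strategy'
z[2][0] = 'strategy'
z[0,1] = 'suggestion'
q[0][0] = 'son'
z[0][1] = 'suggestion'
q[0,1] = 'comparison'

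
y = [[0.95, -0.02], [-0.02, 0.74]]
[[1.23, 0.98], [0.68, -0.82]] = y@[[1.31, 1.01],[0.96, -1.08]]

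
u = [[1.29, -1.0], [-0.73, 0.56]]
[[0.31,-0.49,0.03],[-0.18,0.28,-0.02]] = u@[[0.38, -0.27, 0.24],[0.18, 0.14, 0.28]]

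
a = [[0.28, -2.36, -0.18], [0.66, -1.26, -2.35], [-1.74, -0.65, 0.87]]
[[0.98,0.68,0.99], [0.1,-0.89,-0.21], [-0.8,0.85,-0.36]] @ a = [[-1.00,-3.81,-0.91], [-0.19,1.02,1.89], [0.96,1.05,-2.17]]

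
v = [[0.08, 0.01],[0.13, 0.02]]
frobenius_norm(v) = 0.15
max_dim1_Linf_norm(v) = 0.13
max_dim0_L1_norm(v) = 0.21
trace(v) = 0.10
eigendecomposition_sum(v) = [[0.08, 0.01], [0.13, 0.02]] + [[0.00, -0.0], [-0.0, 0.00]]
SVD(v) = [[-0.52, -0.85], [-0.85, 0.52]] @ diag([0.15426022781770565, 0.0019447657004274643]) @ [[-0.99, -0.14], [-0.14, 0.99]]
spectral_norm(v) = 0.15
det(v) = 0.00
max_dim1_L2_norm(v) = 0.13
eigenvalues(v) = [0.1, 0.0]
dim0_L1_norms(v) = [0.21, 0.03]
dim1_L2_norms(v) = [0.08, 0.13]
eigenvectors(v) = [[0.51, -0.13],[0.86, 0.99]]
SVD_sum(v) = [[0.08,0.01], [0.13,0.02]] + [[0.00, -0.00], [-0.00, 0.0]]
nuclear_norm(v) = 0.16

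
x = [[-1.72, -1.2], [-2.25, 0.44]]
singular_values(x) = [2.86, 1.21]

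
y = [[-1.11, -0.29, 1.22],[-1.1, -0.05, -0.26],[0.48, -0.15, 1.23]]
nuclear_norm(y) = 3.41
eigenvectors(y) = [[0.80,0.42,-0.09],[0.59,-0.42,0.98],[-0.11,0.81,0.15]]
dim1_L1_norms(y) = [2.62, 1.41, 1.86]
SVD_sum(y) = [[-0.90,-0.29,1.36],  [-0.21,-0.07,0.32],  [-0.42,-0.14,0.64]] + [[-0.21, 0.00, -0.14], [-0.89, 0.02, -0.58], [0.9, -0.02, 0.59]] + [[0.0, -0.0, -0.0], [-0.00, 0.0, 0.0], [-0.00, 0.00, 0.0]]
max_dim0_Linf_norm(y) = 1.23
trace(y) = 0.07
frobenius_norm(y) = 2.42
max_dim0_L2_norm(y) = 1.75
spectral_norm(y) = 1.87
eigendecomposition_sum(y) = [[-1.27,-0.2,0.55], [-0.94,-0.15,0.41], [0.17,0.03,-0.07]] + [[0.16, -0.09, 0.67], [-0.16, 0.09, -0.67], [0.31, -0.18, 1.3]] + [[0.00, -0.0, -0.00],[-0.00, 0.01, 0.00],[-0.00, 0.0, 0.00]]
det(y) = -0.01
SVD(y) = [[-0.89, -0.17, -0.43], [-0.21, -0.69, 0.69], [-0.42, 0.7, 0.58]] @ diag([1.869891254866485, 1.5342694467202127, 0.004894878414766141]) @ [[0.54,  0.18,  -0.82], [0.84,  -0.01,  0.55], [-0.08,  0.98,  0.16]]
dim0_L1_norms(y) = [2.69, 0.49, 2.71]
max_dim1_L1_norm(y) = 2.62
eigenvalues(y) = [-1.49, 1.55, 0.01]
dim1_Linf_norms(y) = [1.22, 1.1, 1.23]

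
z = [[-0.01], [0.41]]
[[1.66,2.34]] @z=[[0.94]]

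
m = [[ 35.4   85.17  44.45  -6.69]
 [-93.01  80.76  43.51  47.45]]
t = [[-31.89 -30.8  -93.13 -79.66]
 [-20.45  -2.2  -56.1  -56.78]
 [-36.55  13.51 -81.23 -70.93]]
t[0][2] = -93.13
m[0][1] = 85.17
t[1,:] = [-20.45, -2.2, -56.1, -56.78]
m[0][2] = 44.45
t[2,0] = -36.55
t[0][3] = -79.66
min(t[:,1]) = -30.8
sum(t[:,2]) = -230.45999999999998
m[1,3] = 47.45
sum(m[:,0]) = -57.61000000000001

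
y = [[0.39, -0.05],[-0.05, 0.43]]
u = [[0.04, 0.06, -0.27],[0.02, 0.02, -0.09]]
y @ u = [[0.01,0.02,-0.10], [0.01,0.01,-0.03]]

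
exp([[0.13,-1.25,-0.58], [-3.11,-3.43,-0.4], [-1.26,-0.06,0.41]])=[[2.86, -0.74, -0.96], [-1.69, 0.47, 0.36], [-2.40, 0.51, 2.05]]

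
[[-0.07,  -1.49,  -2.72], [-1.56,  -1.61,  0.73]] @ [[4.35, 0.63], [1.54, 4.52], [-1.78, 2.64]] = [[2.24, -13.96], [-10.56, -6.33]]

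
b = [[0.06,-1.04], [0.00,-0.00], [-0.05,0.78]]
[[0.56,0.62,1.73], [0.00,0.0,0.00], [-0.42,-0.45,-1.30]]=b @[[-0.41, -1.71, 0.02],[-0.56, -0.69, -1.66]]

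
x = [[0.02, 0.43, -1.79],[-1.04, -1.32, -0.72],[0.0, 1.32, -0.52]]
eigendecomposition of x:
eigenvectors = [[-0.87+0.00j, -0.10+0.56j, -0.10-0.56j], [0.33+0.00j, (-0.64+0j), -0.64-0.00j], [0.37+0.00j, 0.23+0.47j, 0.23-0.47j]]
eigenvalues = [(0.63+0j), (-1.22+1.45j), (-1.22-1.45j)]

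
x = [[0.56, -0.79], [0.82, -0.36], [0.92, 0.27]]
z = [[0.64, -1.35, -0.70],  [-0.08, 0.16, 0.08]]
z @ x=[[-1.39, -0.21], [0.16, 0.03]]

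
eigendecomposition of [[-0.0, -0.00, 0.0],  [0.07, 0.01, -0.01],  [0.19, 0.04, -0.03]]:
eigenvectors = [[0.00+0.00j,0.00-0.00j,0.11+0.00j], [0.45+0.00j,0.45-0.00j,(0.22+0j)], [0.89+0.00j,0.89-0.00j,0.97+0.00j]]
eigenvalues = [(-0.01+0j), (-0.01-0j), (-0+0j)]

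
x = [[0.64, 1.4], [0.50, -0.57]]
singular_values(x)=[1.58, 0.67]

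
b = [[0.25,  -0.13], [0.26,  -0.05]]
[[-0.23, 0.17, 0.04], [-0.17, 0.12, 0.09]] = b @ [[-0.50, 0.33, 0.46], [0.78, -0.7, 0.59]]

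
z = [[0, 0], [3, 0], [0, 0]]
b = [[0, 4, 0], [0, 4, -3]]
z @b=[[0, 0, 0], [0, 12, 0], [0, 0, 0]]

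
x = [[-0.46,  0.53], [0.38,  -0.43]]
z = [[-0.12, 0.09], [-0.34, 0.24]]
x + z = [[-0.58, 0.62], [0.04, -0.19]]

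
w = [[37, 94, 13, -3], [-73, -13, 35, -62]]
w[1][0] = -73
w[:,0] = [37, -73]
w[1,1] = -13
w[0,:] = [37, 94, 13, -3]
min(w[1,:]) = -73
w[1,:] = [-73, -13, 35, -62]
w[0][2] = 13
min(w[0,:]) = -3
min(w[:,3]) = -62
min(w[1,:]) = -73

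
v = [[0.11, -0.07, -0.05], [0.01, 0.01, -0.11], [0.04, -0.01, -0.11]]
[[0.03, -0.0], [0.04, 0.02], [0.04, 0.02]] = v @ [[-0.06,  0.14],  [-0.23,  0.37],  [-0.41,  -0.13]]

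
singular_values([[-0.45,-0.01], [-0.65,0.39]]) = [0.86, 0.21]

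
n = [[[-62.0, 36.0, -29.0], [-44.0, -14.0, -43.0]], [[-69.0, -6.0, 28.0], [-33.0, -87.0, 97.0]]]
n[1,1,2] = 97.0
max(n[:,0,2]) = 28.0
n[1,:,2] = [28.0, 97.0]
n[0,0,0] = -62.0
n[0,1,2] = -43.0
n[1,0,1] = -6.0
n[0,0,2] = -29.0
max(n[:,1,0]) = -33.0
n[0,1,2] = -43.0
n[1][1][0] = -33.0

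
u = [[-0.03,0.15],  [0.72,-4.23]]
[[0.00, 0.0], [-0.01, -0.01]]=u@[[-0.01, -0.01], [-0.00, -0.0]]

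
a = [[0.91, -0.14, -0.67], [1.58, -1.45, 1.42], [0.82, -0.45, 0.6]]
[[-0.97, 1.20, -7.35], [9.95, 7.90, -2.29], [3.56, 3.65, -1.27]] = a@[[0.18, 2.69, -4.11], [-4.16, -0.58, 1.97], [2.56, 1.98, 4.97]]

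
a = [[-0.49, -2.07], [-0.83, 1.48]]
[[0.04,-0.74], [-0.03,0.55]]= a @ [[0.00, -0.02], [-0.02, 0.36]]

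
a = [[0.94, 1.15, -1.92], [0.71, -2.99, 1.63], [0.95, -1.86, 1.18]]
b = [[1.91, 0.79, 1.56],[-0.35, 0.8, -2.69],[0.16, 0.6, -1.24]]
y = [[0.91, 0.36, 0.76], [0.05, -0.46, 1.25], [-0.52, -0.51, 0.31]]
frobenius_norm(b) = 4.08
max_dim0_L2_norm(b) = 3.35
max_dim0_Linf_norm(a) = 2.99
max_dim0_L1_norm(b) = 5.49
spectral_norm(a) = 4.56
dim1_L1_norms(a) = [4.01, 5.33, 3.99]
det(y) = 0.01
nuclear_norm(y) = 2.78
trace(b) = 1.47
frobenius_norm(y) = 1.98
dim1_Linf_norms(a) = [1.92, 2.99, 1.86]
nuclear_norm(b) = 5.53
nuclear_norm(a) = 6.57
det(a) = -2.57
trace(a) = -0.87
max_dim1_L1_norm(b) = 4.26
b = a @ y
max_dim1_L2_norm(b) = 2.83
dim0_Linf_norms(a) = [0.95, 2.99, 1.92]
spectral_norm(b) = 3.58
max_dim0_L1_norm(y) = 2.32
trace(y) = 0.76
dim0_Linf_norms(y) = [0.91, 0.51, 1.25]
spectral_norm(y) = 1.59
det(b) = -0.02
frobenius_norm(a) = 4.87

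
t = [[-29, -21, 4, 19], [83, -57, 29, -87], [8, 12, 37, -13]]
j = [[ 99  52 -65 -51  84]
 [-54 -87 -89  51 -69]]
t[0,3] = 19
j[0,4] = 84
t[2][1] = 12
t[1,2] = 29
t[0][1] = -21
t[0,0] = -29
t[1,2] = 29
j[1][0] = -54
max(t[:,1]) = 12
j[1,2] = -89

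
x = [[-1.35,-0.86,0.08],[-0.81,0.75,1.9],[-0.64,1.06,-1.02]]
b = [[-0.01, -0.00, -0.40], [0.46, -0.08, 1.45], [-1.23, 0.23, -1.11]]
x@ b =[[-0.48,0.09,-0.80], [-1.98,0.38,-0.70], [1.75,-0.32,2.93]]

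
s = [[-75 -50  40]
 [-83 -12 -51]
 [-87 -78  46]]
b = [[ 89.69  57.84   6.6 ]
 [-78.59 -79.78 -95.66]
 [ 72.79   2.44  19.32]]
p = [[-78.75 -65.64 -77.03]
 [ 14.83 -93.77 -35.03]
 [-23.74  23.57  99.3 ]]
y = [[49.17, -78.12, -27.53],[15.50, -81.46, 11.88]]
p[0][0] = -78.75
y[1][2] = 11.88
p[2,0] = -23.74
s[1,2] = -51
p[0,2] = -77.03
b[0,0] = 89.69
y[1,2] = 11.88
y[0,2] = -27.53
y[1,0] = 15.5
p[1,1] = -93.77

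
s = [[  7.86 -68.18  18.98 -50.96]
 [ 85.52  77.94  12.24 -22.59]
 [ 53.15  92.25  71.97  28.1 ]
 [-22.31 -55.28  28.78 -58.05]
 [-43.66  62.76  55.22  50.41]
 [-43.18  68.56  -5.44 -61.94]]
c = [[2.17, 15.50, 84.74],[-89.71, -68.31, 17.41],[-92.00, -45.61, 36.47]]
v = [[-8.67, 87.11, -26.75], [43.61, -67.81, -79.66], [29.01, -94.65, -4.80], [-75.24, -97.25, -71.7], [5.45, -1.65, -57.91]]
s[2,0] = 53.15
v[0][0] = -8.67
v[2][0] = 29.01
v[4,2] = -57.91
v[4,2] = -57.91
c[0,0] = 2.17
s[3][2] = 28.78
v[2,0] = 29.01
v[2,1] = -94.65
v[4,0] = 5.45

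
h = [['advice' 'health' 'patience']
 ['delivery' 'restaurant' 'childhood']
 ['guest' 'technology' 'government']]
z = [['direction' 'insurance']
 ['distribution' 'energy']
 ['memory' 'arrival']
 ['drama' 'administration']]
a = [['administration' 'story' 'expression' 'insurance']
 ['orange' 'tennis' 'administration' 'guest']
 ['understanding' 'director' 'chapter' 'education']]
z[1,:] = ['distribution', 'energy']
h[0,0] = 'advice'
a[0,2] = 'expression'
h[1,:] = ['delivery', 'restaurant', 'childhood']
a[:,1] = ['story', 'tennis', 'director']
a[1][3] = 'guest'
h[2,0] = 'guest'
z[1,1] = 'energy'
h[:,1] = ['health', 'restaurant', 'technology']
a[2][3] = 'education'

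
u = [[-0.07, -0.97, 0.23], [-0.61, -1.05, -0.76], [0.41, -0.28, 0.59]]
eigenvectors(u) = [[-0.52, 0.84, 0.57], [0.42, -0.1, 0.82], [-0.74, -0.54, -0.0]]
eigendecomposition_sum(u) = [[0.26, -0.18, 0.44],[-0.21, 0.15, -0.36],[0.37, -0.26, 0.63]] + [[-0.05, 0.04, 0.06], [0.01, -0.0, -0.01], [0.04, -0.02, -0.04]] + [[-0.28, -0.83, -0.27], [-0.4, -1.19, -0.39], [0.00, 0.0, 0.0]]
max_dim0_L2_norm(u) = 1.46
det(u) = 0.15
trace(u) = -0.53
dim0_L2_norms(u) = [0.74, 1.46, 0.99]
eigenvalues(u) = [1.04, -0.1, -1.47]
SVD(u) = [[-0.47, 0.63, -0.62],[-0.88, -0.26, 0.40],[0.09, 0.73, 0.68]] @ diag([1.6035009412947316, 1.0325252765610802, 0.09042280978477679]) @ [[0.38, 0.84, 0.38],  [0.40, -0.52, 0.75],  [0.83, -0.13, -0.54]]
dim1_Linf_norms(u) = [0.97, 1.05, 0.59]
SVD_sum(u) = [[-0.29, -0.64, -0.29], [-0.53, -1.19, -0.53], [0.05, 0.12, 0.05]] + [[0.26, -0.34, 0.49], [-0.11, 0.14, -0.21], [0.31, -0.39, 0.57]] + [[-0.05,0.01,0.03], [0.03,-0.00,-0.02], [0.05,-0.01,-0.03]]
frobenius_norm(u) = 1.91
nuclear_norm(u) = 2.73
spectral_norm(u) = 1.60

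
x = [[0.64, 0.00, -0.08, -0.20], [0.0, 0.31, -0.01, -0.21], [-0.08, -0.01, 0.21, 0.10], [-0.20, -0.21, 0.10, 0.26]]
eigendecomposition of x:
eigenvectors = [[0.84, 0.46, 0.21, -0.21], [0.21, -0.77, 0.54, -0.27], [-0.21, 0.07, -0.28, -0.93], [-0.46, 0.44, 0.76, -0.1]]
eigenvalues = [0.77, 0.43, 0.02, 0.2]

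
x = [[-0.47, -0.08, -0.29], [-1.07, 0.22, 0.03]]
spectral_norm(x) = 1.18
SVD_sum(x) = [[-0.47,  0.07,  -0.04], [-1.07,  0.16,  -0.08]] + [[-0.00,-0.15,-0.25], [0.00,0.06,0.11]]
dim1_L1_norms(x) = [0.84, 1.32]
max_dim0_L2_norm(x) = 1.17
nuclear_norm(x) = 1.51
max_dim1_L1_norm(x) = 1.32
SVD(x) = [[-0.40,-0.92], [-0.92,0.40]] @ diag([1.18423014942079, 0.32124593881139385]) @ [[0.99,  -0.14,  0.07], [0.01,  0.5,  0.86]]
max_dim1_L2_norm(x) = 1.09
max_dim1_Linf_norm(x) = 1.07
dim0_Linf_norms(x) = [1.07, 0.22, 0.29]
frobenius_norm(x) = 1.23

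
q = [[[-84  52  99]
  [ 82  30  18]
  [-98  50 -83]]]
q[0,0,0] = -84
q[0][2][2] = -83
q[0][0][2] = 99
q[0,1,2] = 18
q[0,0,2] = 99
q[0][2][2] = -83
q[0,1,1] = 30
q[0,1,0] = 82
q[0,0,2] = 99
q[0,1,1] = 30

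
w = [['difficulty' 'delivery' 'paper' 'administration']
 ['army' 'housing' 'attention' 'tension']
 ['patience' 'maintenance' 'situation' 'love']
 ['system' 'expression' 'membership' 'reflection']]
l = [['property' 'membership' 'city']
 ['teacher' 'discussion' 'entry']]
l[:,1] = ['membership', 'discussion']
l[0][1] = 'membership'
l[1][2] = 'entry'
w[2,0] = 'patience'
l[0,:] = ['property', 'membership', 'city']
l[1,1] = 'discussion'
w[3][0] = 'system'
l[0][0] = 'property'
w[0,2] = 'paper'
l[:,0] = ['property', 'teacher']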